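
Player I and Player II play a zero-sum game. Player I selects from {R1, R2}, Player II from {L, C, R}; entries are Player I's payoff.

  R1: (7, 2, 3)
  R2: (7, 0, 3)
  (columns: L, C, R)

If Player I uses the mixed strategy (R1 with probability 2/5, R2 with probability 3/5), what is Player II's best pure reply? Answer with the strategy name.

If Player II plays L, Player I's expected payoff is (2/5)·7 + (3/5)·7 = 7.
If Player II plays C, Player I's expected payoff is (2/5)·2 + (3/5)·0 = 4/5.
If Player II plays R, Player I's expected payoff is (2/5)·3 + (3/5)·3 = 3.
Player II minimizes Player I's payoff; the smallest is 4/5, so the best response is C.

C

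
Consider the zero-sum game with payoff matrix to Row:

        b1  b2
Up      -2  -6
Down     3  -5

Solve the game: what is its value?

Row minima: Up → -6, Down → -5; maximin = -5.
Column maxima: b1 → 3, b2 → -5; minimax = -5.
Since maximin = minimax = -5, there is a saddle point and the value is -5.

-5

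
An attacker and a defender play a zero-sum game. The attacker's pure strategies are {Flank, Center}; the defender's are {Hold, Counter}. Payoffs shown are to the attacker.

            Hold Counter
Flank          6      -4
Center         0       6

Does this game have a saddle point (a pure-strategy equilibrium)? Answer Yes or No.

Row minima: Flank → -4, Center → 0; maximin = 0.
Column maxima: Hold → 6, Counter → 6; minimax = 6.
0 ≠ 6, so no pure-strategy equilibrium exists.

No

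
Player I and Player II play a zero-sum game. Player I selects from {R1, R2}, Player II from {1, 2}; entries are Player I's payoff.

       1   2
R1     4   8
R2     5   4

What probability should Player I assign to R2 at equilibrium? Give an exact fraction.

4/5

Row minima: R1 → 4, R2 → 4; maximin = 4.
Column maxima: 1 → 5, 2 → 8; minimax = 5.
4 ≠ 5, so there is no saddle point; optimal play is mixed.
Let Player I play R1 with probability p. Expected payoff against 1: 4p + 5(1−p) = −p + 5; against 2: 8p + 4(1−p) = 4p + 4.
Setting these equal: −p + 5 = 4p + 4 ⇒ −5p = -1 ⇒ p = 1/5, and the value is (-1)·(1/5) + 5 = 24/5.
For Player II: with q = P(1), equating R1's and R2's payoffs gives −4q + 8 = q + 4 ⇒ q = 4/5.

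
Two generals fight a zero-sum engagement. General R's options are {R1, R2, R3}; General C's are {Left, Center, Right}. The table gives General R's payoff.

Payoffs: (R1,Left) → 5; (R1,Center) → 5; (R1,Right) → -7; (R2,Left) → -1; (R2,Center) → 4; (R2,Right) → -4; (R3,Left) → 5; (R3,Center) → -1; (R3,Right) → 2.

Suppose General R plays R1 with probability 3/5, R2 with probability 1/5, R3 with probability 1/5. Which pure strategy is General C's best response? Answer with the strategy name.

If General C plays Left, General R's expected payoff is (3/5)·5 + (1/5)·(-1) + (1/5)·5 = 19/5.
If General C plays Center, General R's expected payoff is (3/5)·5 + (1/5)·4 + (1/5)·(-1) = 18/5.
If General C plays Right, General R's expected payoff is (3/5)·(-7) + (1/5)·(-4) + (1/5)·2 = -23/5.
General C minimizes General R's payoff; the smallest is -23/5, so the best response is Right.

Right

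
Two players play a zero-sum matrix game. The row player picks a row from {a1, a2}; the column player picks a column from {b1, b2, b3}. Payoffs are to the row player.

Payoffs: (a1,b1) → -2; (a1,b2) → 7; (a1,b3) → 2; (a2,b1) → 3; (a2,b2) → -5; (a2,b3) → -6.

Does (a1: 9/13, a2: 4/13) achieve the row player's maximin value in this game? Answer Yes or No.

Against b1 this mix gives (9/13)·(-2) + (4/13)·3 = -6/13.
Against b2 this mix gives (9/13)·7 + (4/13)·(-5) = 43/13.
Against b3 this mix gives (9/13)·2 + (4/13)·(-6) = -6/13.
All of the column player's active replies (b1, b3) yield -6/13, and no column does worse for the row player. The mix makes the column player indifferent and guarantees -6/13, so it is optimal.

Yes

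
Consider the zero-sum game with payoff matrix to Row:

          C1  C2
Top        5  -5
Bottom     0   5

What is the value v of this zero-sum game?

5/3

Row minima: Top → -5, Bottom → 0; maximin = 0.
Column maxima: C1 → 5, C2 → 5; minimax = 5.
0 ≠ 5, so there is no saddle point; optimal play is mixed.
Let Row play Top with probability p. Expected payoff against C1: 5p + 0(1−p) = 5p; against C2: (-5)p + 5(1−p) = −10p + 5.
Setting these equal: 5p = −10p + 5 ⇒ 15p = 5 ⇒ p = 1/3, and the value is (5)·(1/3) = 5/3.
For Column: with q = P(C1), equating Top's and Bottom's payoffs gives 10q − 5 = −5q + 5 ⇒ q = 2/3.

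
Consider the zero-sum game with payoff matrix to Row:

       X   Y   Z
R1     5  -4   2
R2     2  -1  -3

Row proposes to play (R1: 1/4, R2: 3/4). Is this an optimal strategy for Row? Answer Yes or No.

Yes

Against X this mix gives (1/4)·5 + (3/4)·2 = 11/4.
Against Y this mix gives (1/4)·(-4) + (3/4)·(-1) = -7/4.
Against Z this mix gives (1/4)·2 + (3/4)·(-3) = -7/4.
All of Column's active replies (Y, Z) yield -7/4, and no column does worse for Row. The mix makes Column indifferent and guarantees -7/4, so it is optimal.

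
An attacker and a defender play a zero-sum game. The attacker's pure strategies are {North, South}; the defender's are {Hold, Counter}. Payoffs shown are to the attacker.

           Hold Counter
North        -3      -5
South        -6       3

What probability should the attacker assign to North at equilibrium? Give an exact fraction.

Row minima: North → -5, South → -6; maximin = -5.
Column maxima: Hold → -3, Counter → 3; minimax = -3.
-5 ≠ -3, so there is no saddle point; optimal play is mixed.
Let the attacker play North with probability p. Expected payoff against Hold: (-3)p + (-6)(1−p) = 3p − 6; against Counter: (-5)p + 3(1−p) = −8p + 3.
Setting these equal: 3p − 6 = −8p + 3 ⇒ 11p = 9 ⇒ p = 9/11, and the value is (3)·(9/11) − 6 = -39/11.
For the defender: with q = P(Hold), equating North's and South's payoffs gives 2q − 5 = −9q + 3 ⇒ q = 8/11.

9/11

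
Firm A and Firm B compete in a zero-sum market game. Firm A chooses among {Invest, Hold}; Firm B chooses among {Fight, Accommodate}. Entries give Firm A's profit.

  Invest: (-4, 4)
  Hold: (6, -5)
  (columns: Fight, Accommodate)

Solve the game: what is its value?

Row minima: Invest → -4, Hold → -5; maximin = -4.
Column maxima: Fight → 6, Accommodate → 4; minimax = 4.
-4 ≠ 4, so there is no saddle point; optimal play is mixed.
Let Firm A play Invest with probability p. Expected payoff against Fight: (-4)p + 6(1−p) = −10p + 6; against Accommodate: 4p + (-5)(1−p) = 9p − 5.
Setting these equal: −10p + 6 = 9p − 5 ⇒ −19p = -11 ⇒ p = 11/19, and the value is (-10)·(11/19) + 6 = 4/19.
For Firm B: with q = P(Fight), equating Invest's and Hold's payoffs gives −8q + 4 = 11q − 5 ⇒ q = 9/19.

4/19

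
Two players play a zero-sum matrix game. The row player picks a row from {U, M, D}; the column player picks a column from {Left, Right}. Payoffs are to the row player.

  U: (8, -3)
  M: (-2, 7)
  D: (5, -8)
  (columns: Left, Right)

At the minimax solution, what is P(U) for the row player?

Row minima: U → -3, M → -2, D → -8; maximin = -2.
Column maxima: Left → 8, Right → 7; minimax = 7.
-2 ≠ 7, so there is no saddle point; optimal play is mixed.
D is strictly dominated by U, so the row player never plays it.
On the remaining 2×2 (U, M vs Left, Right):
Let the row player play U with probability p. Expected payoff against Left: 8p + (-2)(1−p) = 10p − 2; against Right: (-3)p + 7(1−p) = −10p + 7.
Setting these equal: 10p − 2 = −10p + 7 ⇒ 20p = 9 ⇒ p = 9/20, and the value is (10)·(9/20) − 2 = 5/2.
For the column player: with q = P(Left), equating U's and M's payoffs gives 11q − 3 = −9q + 7 ⇒ q = 1/2.

9/20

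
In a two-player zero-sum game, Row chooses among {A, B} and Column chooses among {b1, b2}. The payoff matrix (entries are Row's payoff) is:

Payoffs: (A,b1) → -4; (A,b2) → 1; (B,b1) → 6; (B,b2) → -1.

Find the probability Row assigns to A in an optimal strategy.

Row minima: A → -4, B → -1; maximin = -1.
Column maxima: b1 → 6, b2 → 1; minimax = 1.
-1 ≠ 1, so there is no saddle point; optimal play is mixed.
Let Row play A with probability p. Expected payoff against b1: (-4)p + 6(1−p) = −10p + 6; against b2: 1p + (-1)(1−p) = 2p − 1.
Setting these equal: −10p + 6 = 2p − 1 ⇒ −12p = -7 ⇒ p = 7/12, and the value is (-10)·(7/12) + 6 = 1/6.
For Column: with q = P(b1), equating A's and B's payoffs gives −5q + 1 = 7q − 1 ⇒ q = 1/6.

7/12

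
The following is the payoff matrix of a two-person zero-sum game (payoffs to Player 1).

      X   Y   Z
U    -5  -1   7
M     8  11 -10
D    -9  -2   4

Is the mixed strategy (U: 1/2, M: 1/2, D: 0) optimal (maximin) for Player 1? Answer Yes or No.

No

Against X this mix gives (1/2)·(-5) + (1/2)·8 = 3/2.
Against Y this mix gives (1/2)·(-1) + (1/2)·11 = 5.
Against Z this mix gives (1/2)·7 + (1/2)·(-10) = -3/2.
Player 2 will play Z, holding Player 1 to -3/2. Shifting weight toward the row that does better against Z would raise this floor (the equalizing mix achieves 1/5 against both Z and X), so the proposed strategy is not optimal.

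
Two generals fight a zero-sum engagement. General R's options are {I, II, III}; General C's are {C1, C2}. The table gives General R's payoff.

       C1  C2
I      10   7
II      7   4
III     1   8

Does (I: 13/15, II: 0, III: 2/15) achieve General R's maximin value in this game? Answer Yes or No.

No

Against C1 this mix gives (13/15)·10 + (2/15)·1 = 44/5.
Against C2 this mix gives (13/15)·7 + (2/15)·8 = 107/15.
General C will play C2, holding General R to 107/15. Shifting weight toward the row that does better against C2 would raise this floor (the equalizing mix achieves 73/10 against both C2 and C1), so the proposed strategy is not optimal.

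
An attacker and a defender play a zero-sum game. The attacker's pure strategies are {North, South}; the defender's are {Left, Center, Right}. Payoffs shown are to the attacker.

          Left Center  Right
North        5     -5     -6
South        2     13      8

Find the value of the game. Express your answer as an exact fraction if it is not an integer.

52/17

Row minima: North → -6, South → 2; maximin = 2.
Column maxima: Left → 5, Center → 13, Right → 8; minimax = 5.
2 ≠ 5, so there is no saddle point; optimal play is mixed.
Center is strictly dominated by Right (it gives the attacker strictly more in every row), so the defender never plays it.
On the remaining 2×2 (North, South vs Left, Right):
Let the attacker play North with probability p. Expected payoff against Left: 5p + 2(1−p) = 3p + 2; against Right: (-6)p + 8(1−p) = −14p + 8.
Setting these equal: 3p + 2 = −14p + 8 ⇒ 17p = 6 ⇒ p = 6/17, and the value is (3)·(6/17) + 2 = 52/17.
For the defender: with q = P(Left), equating North's and South's payoffs gives 11q − 6 = −6q + 8 ⇒ q = 14/17.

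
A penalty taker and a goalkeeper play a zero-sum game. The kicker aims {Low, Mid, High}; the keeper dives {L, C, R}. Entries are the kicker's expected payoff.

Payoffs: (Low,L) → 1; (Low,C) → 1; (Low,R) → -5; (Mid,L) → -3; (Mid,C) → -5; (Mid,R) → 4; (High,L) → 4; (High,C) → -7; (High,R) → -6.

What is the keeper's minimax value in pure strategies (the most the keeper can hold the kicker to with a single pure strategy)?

1

Column maxima: L → 4, C → 1, R → 4.
The smallest of these is 1.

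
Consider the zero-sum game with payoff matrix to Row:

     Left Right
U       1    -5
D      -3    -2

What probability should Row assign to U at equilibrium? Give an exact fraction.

1/7

Row minima: U → -5, D → -3; maximin = -3.
Column maxima: Left → 1, Right → -2; minimax = -2.
-3 ≠ -2, so there is no saddle point; optimal play is mixed.
Let Row play U with probability p. Expected payoff against Left: 1p + (-3)(1−p) = 4p − 3; against Right: (-5)p + (-2)(1−p) = −3p − 2.
Setting these equal: 4p − 3 = −3p − 2 ⇒ 7p = 1 ⇒ p = 1/7, and the value is (4)·(1/7) − 3 = -17/7.
For Column: with q = P(Left), equating U's and D's payoffs gives 6q − 5 = −q − 2 ⇒ q = 3/7.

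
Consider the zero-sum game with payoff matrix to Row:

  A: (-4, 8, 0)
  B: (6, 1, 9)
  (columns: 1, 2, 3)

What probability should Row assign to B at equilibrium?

Row minima: A → -4, B → 1; maximin = 1.
Column maxima: 1 → 6, 2 → 8, 3 → 9; minimax = 6.
1 ≠ 6, so there is no saddle point; optimal play is mixed.
3 is strictly dominated by 1 (it gives Row strictly more in every row), so Column never plays it.
On the remaining 2×2 (A, B vs 1, 2):
Let Row play A with probability p. Expected payoff against 1: (-4)p + 6(1−p) = −10p + 6; against 2: 8p + 1(1−p) = 7p + 1.
Setting these equal: −10p + 6 = 7p + 1 ⇒ −17p = -5 ⇒ p = 5/17, and the value is (-10)·(5/17) + 6 = 52/17.
For Column: with q = P(1), equating A's and B's payoffs gives −12q + 8 = 5q + 1 ⇒ q = 7/17.

12/17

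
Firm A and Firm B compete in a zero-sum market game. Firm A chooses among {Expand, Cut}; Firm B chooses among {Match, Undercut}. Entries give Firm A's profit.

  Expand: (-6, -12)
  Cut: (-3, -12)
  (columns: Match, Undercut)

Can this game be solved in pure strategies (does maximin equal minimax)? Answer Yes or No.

Yes

Row minima: Expand → -12, Cut → -12; maximin = -12.
Column maxima: Match → -3, Undercut → -12; minimax = -12.
maximin = minimax = -12, so a saddle point exists.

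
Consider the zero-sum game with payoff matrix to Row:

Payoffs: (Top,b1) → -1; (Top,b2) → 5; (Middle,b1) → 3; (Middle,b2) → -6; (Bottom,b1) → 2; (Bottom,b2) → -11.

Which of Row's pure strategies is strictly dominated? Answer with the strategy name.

Bottom

Middle gives a strictly higher payoff than Bottom against every column: 3 > 2, -6 > -11.
So Bottom is strictly dominated and Row never plays it.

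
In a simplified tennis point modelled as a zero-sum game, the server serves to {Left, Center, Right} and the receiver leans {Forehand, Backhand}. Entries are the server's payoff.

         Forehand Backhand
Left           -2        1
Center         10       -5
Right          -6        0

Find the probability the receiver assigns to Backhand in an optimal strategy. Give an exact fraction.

2/3

Row minima: Left → -2, Center → -5, Right → -6; maximin = -2.
Column maxima: Forehand → 10, Backhand → 1; minimax = 1.
-2 ≠ 1, so there is no saddle point; optimal play is mixed.
Right is strictly dominated by Left, so the server never plays it.
On the remaining 2×2 (Left, Center vs Forehand, Backhand):
Let the server play Left with probability p. Expected payoff against Forehand: (-2)p + 10(1−p) = −12p + 10; against Backhand: 1p + (-5)(1−p) = 6p − 5.
Setting these equal: −12p + 10 = 6p − 5 ⇒ −18p = -15 ⇒ p = 5/6, and the value is (-12)·(5/6) + 10 = 0.
For the receiver: with q = P(Forehand), equating Left's and Center's payoffs gives −3q + 1 = 15q − 5 ⇒ q = 1/3.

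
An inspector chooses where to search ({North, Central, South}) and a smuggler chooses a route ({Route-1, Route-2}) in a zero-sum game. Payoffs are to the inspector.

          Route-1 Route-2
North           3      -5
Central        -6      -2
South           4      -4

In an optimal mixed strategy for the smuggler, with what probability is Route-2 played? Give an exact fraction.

5/6

Row minima: North → -5, Central → -6, South → -4; maximin = -4.
Column maxima: Route-1 → 4, Route-2 → -2; minimax = -2.
-4 ≠ -2, so there is no saddle point; optimal play is mixed.
North is strictly dominated by South, so the inspector never plays it.
On the remaining 2×2 (Central, South vs Route-1, Route-2):
Let the inspector play Central with probability p. Expected payoff against Route-1: (-6)p + 4(1−p) = −10p + 4; against Route-2: (-2)p + (-4)(1−p) = 2p − 4.
Setting these equal: −10p + 4 = 2p − 4 ⇒ −12p = -8 ⇒ p = 2/3, and the value is (-10)·(2/3) + 4 = -8/3.
For the smuggler: with q = P(Route-1), equating Central's and South's payoffs gives −4q − 2 = 8q − 4 ⇒ q = 1/6.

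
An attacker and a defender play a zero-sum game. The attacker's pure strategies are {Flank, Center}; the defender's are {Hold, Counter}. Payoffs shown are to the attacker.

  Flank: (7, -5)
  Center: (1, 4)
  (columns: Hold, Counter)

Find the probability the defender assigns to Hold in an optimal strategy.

3/5

Row minima: Flank → -5, Center → 1; maximin = 1.
Column maxima: Hold → 7, Counter → 4; minimax = 4.
1 ≠ 4, so there is no saddle point; optimal play is mixed.
Let the attacker play Flank with probability p. Expected payoff against Hold: 7p + 1(1−p) = 6p + 1; against Counter: (-5)p + 4(1−p) = −9p + 4.
Setting these equal: 6p + 1 = −9p + 4 ⇒ 15p = 3 ⇒ p = 1/5, and the value is (6)·(1/5) + 1 = 11/5.
For the defender: with q = P(Hold), equating Flank's and Center's payoffs gives 12q − 5 = −3q + 4 ⇒ q = 3/5.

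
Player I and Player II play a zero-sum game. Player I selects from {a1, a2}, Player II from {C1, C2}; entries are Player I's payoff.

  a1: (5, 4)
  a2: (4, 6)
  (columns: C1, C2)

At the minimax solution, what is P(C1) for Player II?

2/3

Row minima: a1 → 4, a2 → 4; maximin = 4.
Column maxima: C1 → 5, C2 → 6; minimax = 5.
4 ≠ 5, so there is no saddle point; optimal play is mixed.
Let Player I play a1 with probability p. Expected payoff against C1: 5p + 4(1−p) = p + 4; against C2: 4p + 6(1−p) = −2p + 6.
Setting these equal: p + 4 = −2p + 6 ⇒ 3p = 2 ⇒ p = 2/3, and the value is (1)·(2/3) + 4 = 14/3.
For Player II: with q = P(C1), equating a1's and a2's payoffs gives q + 4 = −2q + 6 ⇒ q = 2/3.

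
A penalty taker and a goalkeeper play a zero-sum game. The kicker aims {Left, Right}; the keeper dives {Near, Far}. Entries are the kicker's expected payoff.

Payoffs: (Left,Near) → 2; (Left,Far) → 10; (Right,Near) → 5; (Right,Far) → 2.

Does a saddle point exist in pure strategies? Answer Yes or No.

Row minima: Left → 2, Right → 2; maximin = 2.
Column maxima: Near → 5, Far → 10; minimax = 5.
2 ≠ 5, so no pure-strategy equilibrium exists.

No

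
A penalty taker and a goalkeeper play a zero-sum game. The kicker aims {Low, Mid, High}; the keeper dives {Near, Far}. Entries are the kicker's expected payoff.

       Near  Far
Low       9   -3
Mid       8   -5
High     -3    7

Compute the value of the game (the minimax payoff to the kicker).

27/11

Row minima: Low → -3, Mid → -5, High → -3; maximin = -3.
Column maxima: Near → 9, Far → 7; minimax = 7.
-3 ≠ 7, so there is no saddle point; optimal play is mixed.
Mid is strictly dominated by Low, so the kicker never plays it.
On the remaining 2×2 (Low, High vs Near, Far):
Let the kicker play Low with probability p. Expected payoff against Near: 9p + (-3)(1−p) = 12p − 3; against Far: (-3)p + 7(1−p) = −10p + 7.
Setting these equal: 12p − 3 = −10p + 7 ⇒ 22p = 10 ⇒ p = 5/11, and the value is (12)·(5/11) − 3 = 27/11.
For the keeper: with q = P(Near), equating Low's and High's payoffs gives 12q − 3 = −10q + 7 ⇒ q = 5/11.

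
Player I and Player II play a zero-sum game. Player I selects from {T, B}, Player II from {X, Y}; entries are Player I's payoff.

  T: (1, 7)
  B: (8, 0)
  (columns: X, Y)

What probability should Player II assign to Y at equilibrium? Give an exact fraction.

Row minima: T → 1, B → 0; maximin = 1.
Column maxima: X → 8, Y → 7; minimax = 7.
1 ≠ 7, so there is no saddle point; optimal play is mixed.
Let Player I play T with probability p. Expected payoff against X: 1p + 8(1−p) = −7p + 8; against Y: 7p + 0(1−p) = 7p.
Setting these equal: −7p + 8 = 7p ⇒ −14p = -8 ⇒ p = 4/7, and the value is (-7)·(4/7) + 8 = 4.
For Player II: with q = P(X), equating T's and B's payoffs gives −6q + 7 = 8q ⇒ q = 1/2.

1/2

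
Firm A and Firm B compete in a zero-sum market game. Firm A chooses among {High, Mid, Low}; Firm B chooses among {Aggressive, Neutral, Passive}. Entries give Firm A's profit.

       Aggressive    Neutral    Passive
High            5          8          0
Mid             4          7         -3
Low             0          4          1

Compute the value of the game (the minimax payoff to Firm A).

5/6

Row minima: High → 0, Mid → -3, Low → 0; maximin = 0.
Column maxima: Aggressive → 5, Neutral → 8, Passive → 1; minimax = 1.
0 ≠ 1, so there is no saddle point; optimal play is mixed.
Mid is strictly dominated by High, so Firm A never plays it.
Neutral is strictly dominated by Aggressive (it gives Firm A strictly more in every row), so Firm B never plays it.
On the remaining 2×2 (High, Low vs Aggressive, Passive):
Let Firm A play High with probability p. Expected payoff against Aggressive: 5p + 0(1−p) = 5p; against Passive: 0p + 1(1−p) = −p + 1.
Setting these equal: 5p = −p + 1 ⇒ 6p = 1 ⇒ p = 1/6, and the value is (5)·(1/6) = 5/6.
For Firm B: with q = P(Aggressive), equating High's and Low's payoffs gives 5q = −q + 1 ⇒ q = 1/6.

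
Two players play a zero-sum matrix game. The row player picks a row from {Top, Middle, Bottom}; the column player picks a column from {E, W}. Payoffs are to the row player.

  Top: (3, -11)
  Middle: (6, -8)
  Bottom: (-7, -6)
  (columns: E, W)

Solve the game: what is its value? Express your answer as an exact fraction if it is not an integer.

Row minima: Top → -11, Middle → -8, Bottom → -7; maximin = -7.
Column maxima: E → 6, W → -6; minimax = -6.
-7 ≠ -6, so there is no saddle point; optimal play is mixed.
Top is strictly dominated by Middle, so the row player never plays it.
On the remaining 2×2 (Middle, Bottom vs E, W):
Let the row player play Middle with probability p. Expected payoff against E: 6p + (-7)(1−p) = 13p − 7; against W: (-8)p + (-6)(1−p) = −2p − 6.
Setting these equal: 13p − 7 = −2p − 6 ⇒ 15p = 1 ⇒ p = 1/15, and the value is (13)·(1/15) − 7 = -92/15.
For the column player: with q = P(E), equating Middle's and Bottom's payoffs gives 14q − 8 = −q − 6 ⇒ q = 2/15.

-92/15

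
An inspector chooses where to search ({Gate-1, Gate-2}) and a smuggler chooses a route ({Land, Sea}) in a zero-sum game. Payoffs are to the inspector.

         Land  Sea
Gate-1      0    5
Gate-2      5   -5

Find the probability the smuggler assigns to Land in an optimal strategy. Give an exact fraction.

2/3

Row minima: Gate-1 → 0, Gate-2 → -5; maximin = 0.
Column maxima: Land → 5, Sea → 5; minimax = 5.
0 ≠ 5, so there is no saddle point; optimal play is mixed.
Let the inspector play Gate-1 with probability p. Expected payoff against Land: 0p + 5(1−p) = −5p + 5; against Sea: 5p + (-5)(1−p) = 10p − 5.
Setting these equal: −5p + 5 = 10p − 5 ⇒ −15p = -10 ⇒ p = 2/3, and the value is (-5)·(2/3) + 5 = 5/3.
For the smuggler: with q = P(Land), equating Gate-1's and Gate-2's payoffs gives −5q + 5 = 10q − 5 ⇒ q = 2/3.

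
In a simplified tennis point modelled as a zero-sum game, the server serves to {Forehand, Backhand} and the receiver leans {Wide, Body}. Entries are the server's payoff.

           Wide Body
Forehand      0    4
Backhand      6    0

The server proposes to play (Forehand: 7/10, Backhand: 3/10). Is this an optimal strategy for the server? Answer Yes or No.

No

Against Wide this mix gives (7/10)·0 + (3/10)·6 = 9/5.
Against Body this mix gives (7/10)·4 + (3/10)·0 = 14/5.
The receiver will play Wide, holding the server to 9/5. Shifting weight toward the row that does better against Wide would raise this floor (the equalizing mix achieves 12/5 against both Wide and Body), so the proposed strategy is not optimal.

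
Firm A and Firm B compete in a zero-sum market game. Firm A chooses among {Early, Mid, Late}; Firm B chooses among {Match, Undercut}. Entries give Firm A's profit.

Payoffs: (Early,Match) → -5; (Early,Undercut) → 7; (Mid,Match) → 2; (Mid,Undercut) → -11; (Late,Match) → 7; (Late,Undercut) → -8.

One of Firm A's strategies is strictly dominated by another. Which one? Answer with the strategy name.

Mid

Late gives a strictly higher payoff than Mid against every column: 7 > 2, -8 > -11.
So Mid is strictly dominated and Firm A never plays it.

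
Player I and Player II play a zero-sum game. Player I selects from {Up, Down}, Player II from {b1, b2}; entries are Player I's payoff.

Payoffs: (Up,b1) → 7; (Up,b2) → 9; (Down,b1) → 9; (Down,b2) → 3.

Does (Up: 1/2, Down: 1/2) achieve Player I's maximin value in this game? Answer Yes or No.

No

Against b1 this mix gives (1/2)·7 + (1/2)·9 = 8.
Against b2 this mix gives (1/2)·9 + (1/2)·3 = 6.
Player II will play b2, holding Player I to 6. Shifting weight toward the row that does better against b2 would raise this floor (the equalizing mix achieves 15/2 against both b2 and b1), so the proposed strategy is not optimal.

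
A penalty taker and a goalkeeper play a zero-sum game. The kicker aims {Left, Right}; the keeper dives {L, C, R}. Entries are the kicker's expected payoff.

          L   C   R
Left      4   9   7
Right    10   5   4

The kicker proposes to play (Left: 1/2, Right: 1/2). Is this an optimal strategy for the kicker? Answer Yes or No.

No

Against L this mix gives (1/2)·4 + (1/2)·10 = 7.
Against C this mix gives (1/2)·9 + (1/2)·5 = 7.
Against R this mix gives (1/2)·7 + (1/2)·4 = 11/2.
The keeper will play R, holding the kicker to 11/2. Shifting weight toward the row that does better against R would raise this floor (the equalizing mix achieves 6 against both R and L), so the proposed strategy is not optimal.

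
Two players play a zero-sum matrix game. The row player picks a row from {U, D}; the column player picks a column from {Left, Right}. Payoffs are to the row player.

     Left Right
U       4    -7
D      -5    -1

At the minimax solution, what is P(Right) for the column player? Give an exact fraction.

3/5

Row minima: U → -7, D → -5; maximin = -5.
Column maxima: Left → 4, Right → -1; minimax = -1.
-5 ≠ -1, so there is no saddle point; optimal play is mixed.
Let the row player play U with probability p. Expected payoff against Left: 4p + (-5)(1−p) = 9p − 5; against Right: (-7)p + (-1)(1−p) = −6p − 1.
Setting these equal: 9p − 5 = −6p − 1 ⇒ 15p = 4 ⇒ p = 4/15, and the value is (9)·(4/15) − 5 = -13/5.
For the column player: with q = P(Left), equating U's and D's payoffs gives 11q − 7 = −4q − 1 ⇒ q = 2/5.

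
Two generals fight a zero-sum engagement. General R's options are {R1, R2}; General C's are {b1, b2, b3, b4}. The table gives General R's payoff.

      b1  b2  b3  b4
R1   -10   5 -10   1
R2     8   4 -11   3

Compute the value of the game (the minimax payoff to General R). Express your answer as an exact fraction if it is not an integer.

-10

Row minima: R1 → -10, R2 → -11; maximin = -10.
Column maxima: b1 → 8, b2 → 5, b3 → -10, b4 → 3; minimax = -10.
Since maximin = minimax = -10, there is a saddle point and the value is -10.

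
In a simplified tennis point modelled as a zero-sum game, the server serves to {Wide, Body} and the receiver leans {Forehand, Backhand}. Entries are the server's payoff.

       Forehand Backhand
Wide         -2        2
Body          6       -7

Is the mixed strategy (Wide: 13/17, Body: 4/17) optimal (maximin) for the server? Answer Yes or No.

Against Forehand this mix gives (13/17)·(-2) + (4/17)·6 = -2/17.
Against Backhand this mix gives (13/17)·2 + (4/17)·(-7) = -2/17.
All of the receiver's active replies (Forehand, Backhand) yield -2/17, and no column does worse for the server. The mix makes the receiver indifferent and guarantees -2/17, so it is optimal.

Yes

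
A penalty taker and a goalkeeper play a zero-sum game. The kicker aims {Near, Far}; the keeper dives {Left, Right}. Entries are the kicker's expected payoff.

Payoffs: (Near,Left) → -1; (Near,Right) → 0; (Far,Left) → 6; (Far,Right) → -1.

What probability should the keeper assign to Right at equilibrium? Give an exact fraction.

Row minima: Near → -1, Far → -1; maximin = -1.
Column maxima: Left → 6, Right → 0; minimax = 0.
-1 ≠ 0, so there is no saddle point; optimal play is mixed.
Let the kicker play Near with probability p. Expected payoff against Left: (-1)p + 6(1−p) = −7p + 6; against Right: 0p + (-1)(1−p) = p − 1.
Setting these equal: −7p + 6 = p − 1 ⇒ −8p = -7 ⇒ p = 7/8, and the value is (-7)·(7/8) + 6 = -1/8.
For the keeper: with q = P(Left), equating Near's and Far's payoffs gives −q = 7q − 1 ⇒ q = 1/8.

7/8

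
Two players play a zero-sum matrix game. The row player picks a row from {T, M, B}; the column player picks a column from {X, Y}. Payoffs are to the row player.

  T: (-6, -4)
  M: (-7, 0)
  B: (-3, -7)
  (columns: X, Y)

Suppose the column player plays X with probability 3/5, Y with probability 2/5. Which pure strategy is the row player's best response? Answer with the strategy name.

Expected payoff of T: (3/5)·(-6) + (2/5)·(-4) = -26/5.
Expected payoff of M: (3/5)·(-7) + (2/5)·0 = -21/5.
Expected payoff of B: (3/5)·(-3) + (2/5)·(-7) = -23/5.
The largest is -21/5, so the row player's best response is M.

M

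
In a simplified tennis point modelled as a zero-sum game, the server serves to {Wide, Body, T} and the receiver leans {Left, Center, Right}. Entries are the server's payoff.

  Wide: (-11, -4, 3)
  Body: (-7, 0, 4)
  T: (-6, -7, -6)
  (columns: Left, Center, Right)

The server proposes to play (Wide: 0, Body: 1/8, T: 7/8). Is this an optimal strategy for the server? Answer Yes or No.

Against Left this mix gives (1/8)·(-7) + (7/8)·(-6) = -49/8.
Against Center this mix gives (1/8)·0 + (7/8)·(-7) = -49/8.
Against Right this mix gives (1/8)·4 + (7/8)·(-6) = -19/4.
All of the receiver's active replies (Left, Center) yield -49/8, and no column does worse for the server. The mix makes the receiver indifferent and guarantees -49/8, so it is optimal.

Yes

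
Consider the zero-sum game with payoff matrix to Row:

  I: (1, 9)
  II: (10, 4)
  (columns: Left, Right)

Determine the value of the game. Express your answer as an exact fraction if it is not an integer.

43/7

Row minima: I → 1, II → 4; maximin = 4.
Column maxima: Left → 10, Right → 9; minimax = 9.
4 ≠ 9, so there is no saddle point; optimal play is mixed.
Let Row play I with probability p. Expected payoff against Left: 1p + 10(1−p) = −9p + 10; against Right: 9p + 4(1−p) = 5p + 4.
Setting these equal: −9p + 10 = 5p + 4 ⇒ −14p = -6 ⇒ p = 3/7, and the value is (-9)·(3/7) + 10 = 43/7.
For Column: with q = P(Left), equating I's and II's payoffs gives −8q + 9 = 6q + 4 ⇒ q = 5/14.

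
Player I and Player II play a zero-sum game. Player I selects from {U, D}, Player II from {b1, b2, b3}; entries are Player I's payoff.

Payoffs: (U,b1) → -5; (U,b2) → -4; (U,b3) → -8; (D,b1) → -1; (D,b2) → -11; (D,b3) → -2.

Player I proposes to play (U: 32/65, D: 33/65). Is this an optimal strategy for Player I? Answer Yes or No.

No

Against b1 this mix gives (32/65)·(-5) + (33/65)·(-1) = -193/65.
Against b2 this mix gives (32/65)·(-4) + (33/65)·(-11) = -491/65.
Against b3 this mix gives (32/65)·(-8) + (33/65)·(-2) = -322/65.
Player II will play b2, holding Player I to -491/65. Shifting weight toward the row that does better against b2 would raise this floor (the equalizing mix achieves -80/13 against both b2 and b3), so the proposed strategy is not optimal.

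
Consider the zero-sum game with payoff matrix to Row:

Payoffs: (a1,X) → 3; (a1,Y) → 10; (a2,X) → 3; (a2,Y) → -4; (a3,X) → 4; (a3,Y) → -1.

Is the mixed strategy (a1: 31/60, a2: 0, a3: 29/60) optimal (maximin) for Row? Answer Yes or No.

Against X this mix gives (31/60)·3 + (29/60)·4 = 209/60.
Against Y this mix gives (31/60)·10 + (29/60)·(-1) = 281/60.
Column will play X, holding Row to 209/60. Shifting weight toward the row that does better against X would raise this floor (the equalizing mix achieves 43/12 against both X and Y), so the proposed strategy is not optimal.

No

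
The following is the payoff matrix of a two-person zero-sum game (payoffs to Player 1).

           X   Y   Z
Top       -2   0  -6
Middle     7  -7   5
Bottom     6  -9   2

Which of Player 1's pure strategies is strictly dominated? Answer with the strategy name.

Middle gives a strictly higher payoff than Bottom against every column: 7 > 6, -7 > -9, 5 > 2.
So Bottom is strictly dominated and Player 1 never plays it.

Bottom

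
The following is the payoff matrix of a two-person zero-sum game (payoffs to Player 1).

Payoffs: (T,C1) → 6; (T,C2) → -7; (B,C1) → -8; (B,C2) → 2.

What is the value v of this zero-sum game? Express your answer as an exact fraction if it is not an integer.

Row minima: T → -7, B → -8; maximin = -7.
Column maxima: C1 → 6, C2 → 2; minimax = 2.
-7 ≠ 2, so there is no saddle point; optimal play is mixed.
Let Player 1 play T with probability p. Expected payoff against C1: 6p + (-8)(1−p) = 14p − 8; against C2: (-7)p + 2(1−p) = −9p + 2.
Setting these equal: 14p − 8 = −9p + 2 ⇒ 23p = 10 ⇒ p = 10/23, and the value is (14)·(10/23) − 8 = -44/23.
For Player 2: with q = P(C1), equating T's and B's payoffs gives 13q − 7 = −10q + 2 ⇒ q = 9/23.

-44/23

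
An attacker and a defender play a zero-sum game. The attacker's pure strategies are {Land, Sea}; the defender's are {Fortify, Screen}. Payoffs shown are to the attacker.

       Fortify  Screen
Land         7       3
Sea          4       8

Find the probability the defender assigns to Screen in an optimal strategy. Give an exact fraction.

3/8

Row minima: Land → 3, Sea → 4; maximin = 4.
Column maxima: Fortify → 7, Screen → 8; minimax = 7.
4 ≠ 7, so there is no saddle point; optimal play is mixed.
Let the attacker play Land with probability p. Expected payoff against Fortify: 7p + 4(1−p) = 3p + 4; against Screen: 3p + 8(1−p) = −5p + 8.
Setting these equal: 3p + 4 = −5p + 8 ⇒ 8p = 4 ⇒ p = 1/2, and the value is (3)·(1/2) + 4 = 11/2.
For the defender: with q = P(Fortify), equating Land's and Sea's payoffs gives 4q + 3 = −4q + 8 ⇒ q = 5/8.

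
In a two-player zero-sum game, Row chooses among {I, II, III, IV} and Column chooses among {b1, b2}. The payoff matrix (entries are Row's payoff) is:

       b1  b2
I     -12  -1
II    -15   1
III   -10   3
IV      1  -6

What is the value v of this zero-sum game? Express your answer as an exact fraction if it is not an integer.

Row minima: I → -12, II → -15, III → -10, IV → -6; maximin = -6.
Column maxima: b1 → 1, b2 → 3; minimax = 1.
-6 ≠ 1, so there is no saddle point; optimal play is mixed.
I is strictly dominated by III, so Row never plays it.
II is strictly dominated by III, so Row never plays it.
On the remaining 2×2 (III, IV vs b1, b2):
Let Row play III with probability p. Expected payoff against b1: (-10)p + 1(1−p) = −11p + 1; against b2: 3p + (-6)(1−p) = 9p − 6.
Setting these equal: −11p + 1 = 9p − 6 ⇒ −20p = -7 ⇒ p = 7/20, and the value is (-11)·(7/20) + 1 = -57/20.
For Column: with q = P(b1), equating III's and IV's payoffs gives −13q + 3 = 7q − 6 ⇒ q = 9/20.

-57/20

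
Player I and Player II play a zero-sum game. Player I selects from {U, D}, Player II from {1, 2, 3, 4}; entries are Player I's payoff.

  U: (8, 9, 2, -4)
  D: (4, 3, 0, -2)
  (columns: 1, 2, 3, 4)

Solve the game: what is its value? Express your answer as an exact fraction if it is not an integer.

-2

Row minima: U → -4, D → -2; maximin = -2.
Column maxima: 1 → 8, 2 → 9, 3 → 2, 4 → -2; minimax = -2.
Since maximin = minimax = -2, there is a saddle point and the value is -2.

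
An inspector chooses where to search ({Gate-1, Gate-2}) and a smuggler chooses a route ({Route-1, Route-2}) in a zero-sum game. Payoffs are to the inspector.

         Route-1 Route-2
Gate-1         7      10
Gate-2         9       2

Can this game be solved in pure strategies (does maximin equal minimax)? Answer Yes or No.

No

Row minima: Gate-1 → 7, Gate-2 → 2; maximin = 7.
Column maxima: Route-1 → 9, Route-2 → 10; minimax = 9.
7 ≠ 9, so no pure-strategy equilibrium exists.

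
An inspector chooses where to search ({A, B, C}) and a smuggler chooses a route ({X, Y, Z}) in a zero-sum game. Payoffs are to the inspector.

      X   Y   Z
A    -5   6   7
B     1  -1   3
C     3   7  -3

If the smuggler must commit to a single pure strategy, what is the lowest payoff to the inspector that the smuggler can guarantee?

3

Column maxima: X → 3, Y → 7, Z → 7.
The smallest of these is 3.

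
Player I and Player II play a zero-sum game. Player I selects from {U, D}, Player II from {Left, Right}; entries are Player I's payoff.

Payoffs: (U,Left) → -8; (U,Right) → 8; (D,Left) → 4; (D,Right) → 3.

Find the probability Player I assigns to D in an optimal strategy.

Row minima: U → -8, D → 3; maximin = 3.
Column maxima: Left → 4, Right → 8; minimax = 4.
3 ≠ 4, so there is no saddle point; optimal play is mixed.
Let Player I play U with probability p. Expected payoff against Left: (-8)p + 4(1−p) = −12p + 4; against Right: 8p + 3(1−p) = 5p + 3.
Setting these equal: −12p + 4 = 5p + 3 ⇒ −17p = -1 ⇒ p = 1/17, and the value is (-12)·(1/17) + 4 = 56/17.
For Player II: with q = P(Left), equating U's and D's payoffs gives −16q + 8 = q + 3 ⇒ q = 5/17.

16/17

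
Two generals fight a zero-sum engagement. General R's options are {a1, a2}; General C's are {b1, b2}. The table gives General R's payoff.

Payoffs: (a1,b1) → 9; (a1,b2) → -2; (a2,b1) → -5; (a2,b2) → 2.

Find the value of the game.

4/9

Row minima: a1 → -2, a2 → -5; maximin = -2.
Column maxima: b1 → 9, b2 → 2; minimax = 2.
-2 ≠ 2, so there is no saddle point; optimal play is mixed.
Let General R play a1 with probability p. Expected payoff against b1: 9p + (-5)(1−p) = 14p − 5; against b2: (-2)p + 2(1−p) = −4p + 2.
Setting these equal: 14p − 5 = −4p + 2 ⇒ 18p = 7 ⇒ p = 7/18, and the value is (14)·(7/18) − 5 = 4/9.
For General C: with q = P(b1), equating a1's and a2's payoffs gives 11q − 2 = −7q + 2 ⇒ q = 2/9.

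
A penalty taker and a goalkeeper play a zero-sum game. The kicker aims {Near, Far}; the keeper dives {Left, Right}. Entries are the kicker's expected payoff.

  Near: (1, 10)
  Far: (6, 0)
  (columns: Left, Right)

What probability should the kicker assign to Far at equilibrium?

3/5

Row minima: Near → 1, Far → 0; maximin = 1.
Column maxima: Left → 6, Right → 10; minimax = 6.
1 ≠ 6, so there is no saddle point; optimal play is mixed.
Let the kicker play Near with probability p. Expected payoff against Left: 1p + 6(1−p) = −5p + 6; against Right: 10p + 0(1−p) = 10p.
Setting these equal: −5p + 6 = 10p ⇒ −15p = -6 ⇒ p = 2/5, and the value is (-5)·(2/5) + 6 = 4.
For the keeper: with q = P(Left), equating Near's and Far's payoffs gives −9q + 10 = 6q ⇒ q = 2/3.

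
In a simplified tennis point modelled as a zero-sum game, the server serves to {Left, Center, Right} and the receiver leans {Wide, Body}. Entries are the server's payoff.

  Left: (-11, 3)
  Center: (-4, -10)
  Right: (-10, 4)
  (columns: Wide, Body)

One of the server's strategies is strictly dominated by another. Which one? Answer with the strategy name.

Left

Right gives a strictly higher payoff than Left against every column: -10 > -11, 4 > 3.
So Left is strictly dominated and the server never plays it.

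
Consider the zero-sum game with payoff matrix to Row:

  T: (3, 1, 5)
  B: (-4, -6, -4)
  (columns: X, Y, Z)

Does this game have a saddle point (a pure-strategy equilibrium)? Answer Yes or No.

Yes

Row minima: T → 1, B → -6; maximin = 1.
Column maxima: X → 3, Y → 1, Z → 5; minimax = 1.
maximin = minimax = 1, so a saddle point exists.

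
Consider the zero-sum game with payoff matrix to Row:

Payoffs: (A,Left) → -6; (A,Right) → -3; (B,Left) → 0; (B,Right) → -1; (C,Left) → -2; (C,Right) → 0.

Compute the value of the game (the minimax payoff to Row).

-2/3

Row minima: A → -6, B → -1, C → -2; maximin = -1.
Column maxima: Left → 0, Right → 0; minimax = 0.
-1 ≠ 0, so there is no saddle point; optimal play is mixed.
A is strictly dominated by B, so Row never plays it.
On the remaining 2×2 (B, C vs Left, Right):
Let Row play B with probability p. Expected payoff against Left: 0p + (-2)(1−p) = 2p − 2; against Right: (-1)p + 0(1−p) = −p.
Setting these equal: 2p − 2 = −p ⇒ 3p = 2 ⇒ p = 2/3, and the value is (2)·(2/3) − 2 = -2/3.
For Column: with q = P(Left), equating B's and C's payoffs gives q − 1 = −2q ⇒ q = 1/3.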